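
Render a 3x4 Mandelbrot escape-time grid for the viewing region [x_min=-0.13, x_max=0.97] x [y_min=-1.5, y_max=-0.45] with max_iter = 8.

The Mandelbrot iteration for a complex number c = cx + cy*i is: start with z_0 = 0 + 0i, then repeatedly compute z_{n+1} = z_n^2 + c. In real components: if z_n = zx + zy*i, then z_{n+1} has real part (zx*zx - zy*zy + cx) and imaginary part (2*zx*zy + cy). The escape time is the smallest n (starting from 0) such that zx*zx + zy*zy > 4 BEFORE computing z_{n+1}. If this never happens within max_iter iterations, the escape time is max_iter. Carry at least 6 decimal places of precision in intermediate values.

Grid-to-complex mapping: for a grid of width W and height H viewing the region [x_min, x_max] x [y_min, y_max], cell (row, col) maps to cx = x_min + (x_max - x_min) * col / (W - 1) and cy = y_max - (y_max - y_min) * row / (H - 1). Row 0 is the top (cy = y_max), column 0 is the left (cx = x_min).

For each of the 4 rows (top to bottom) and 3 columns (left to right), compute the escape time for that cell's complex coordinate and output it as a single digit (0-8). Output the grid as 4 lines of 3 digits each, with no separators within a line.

Answer: 872
842
422
222

Derivation:
(row=0, col=0): c = -0.1300 + -0.4500i → escape time 8
(row=0, col=1): c = 0.4200 + -0.4500i → escape time 7
(row=0, col=2): c = 0.9700 + -0.4500i → escape time 2
(row=1, col=0): c = -0.1300 + -0.8000i → escape time 8
(row=1, col=1): c = 0.4200 + -0.8000i → escape time 4
(row=1, col=2): c = 0.9700 + -0.8000i → escape time 2
(row=2, col=0): c = -0.1300 + -1.1500i → escape time 4
(row=2, col=1): c = 0.4200 + -1.1500i → escape time 2
(row=2, col=2): c = 0.9700 + -1.1500i → escape time 2
(row=3, col=0): c = -0.1300 + -1.5000i → escape time 2
(row=3, col=1): c = 0.4200 + -1.5000i → escape time 2
(row=3, col=2): c = 0.9700 + -1.5000i → escape time 2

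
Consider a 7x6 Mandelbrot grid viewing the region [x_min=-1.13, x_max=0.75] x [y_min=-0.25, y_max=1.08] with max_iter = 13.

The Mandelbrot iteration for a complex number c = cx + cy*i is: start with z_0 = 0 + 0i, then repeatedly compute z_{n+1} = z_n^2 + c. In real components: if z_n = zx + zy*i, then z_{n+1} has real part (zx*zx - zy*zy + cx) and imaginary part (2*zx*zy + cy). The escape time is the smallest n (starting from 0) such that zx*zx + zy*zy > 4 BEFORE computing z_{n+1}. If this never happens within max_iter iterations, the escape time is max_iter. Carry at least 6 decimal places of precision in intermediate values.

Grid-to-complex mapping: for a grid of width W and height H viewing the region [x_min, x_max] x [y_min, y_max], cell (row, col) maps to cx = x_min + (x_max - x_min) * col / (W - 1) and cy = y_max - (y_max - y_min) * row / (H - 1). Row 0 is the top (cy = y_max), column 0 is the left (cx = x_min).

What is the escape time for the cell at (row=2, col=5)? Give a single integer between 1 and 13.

z_0 = 0 + 0i, c = 0.4367 + 0.5480i
Iter 1: z = 0.4367 + 0.5480i, |z|^2 = 0.4910
Iter 2: z = 0.3270 + 1.0266i, |z|^2 = 1.1608
Iter 3: z = -0.5103 + 1.2195i, |z|^2 = 1.7475
Iter 4: z = -0.7901 + -0.6965i, |z|^2 = 1.1093
Iter 5: z = 0.5758 + 1.6486i, |z|^2 = 3.0493
Iter 6: z = -1.9496 + 2.4465i, |z|^2 = 9.7860
Escaped at iteration 6

Answer: 6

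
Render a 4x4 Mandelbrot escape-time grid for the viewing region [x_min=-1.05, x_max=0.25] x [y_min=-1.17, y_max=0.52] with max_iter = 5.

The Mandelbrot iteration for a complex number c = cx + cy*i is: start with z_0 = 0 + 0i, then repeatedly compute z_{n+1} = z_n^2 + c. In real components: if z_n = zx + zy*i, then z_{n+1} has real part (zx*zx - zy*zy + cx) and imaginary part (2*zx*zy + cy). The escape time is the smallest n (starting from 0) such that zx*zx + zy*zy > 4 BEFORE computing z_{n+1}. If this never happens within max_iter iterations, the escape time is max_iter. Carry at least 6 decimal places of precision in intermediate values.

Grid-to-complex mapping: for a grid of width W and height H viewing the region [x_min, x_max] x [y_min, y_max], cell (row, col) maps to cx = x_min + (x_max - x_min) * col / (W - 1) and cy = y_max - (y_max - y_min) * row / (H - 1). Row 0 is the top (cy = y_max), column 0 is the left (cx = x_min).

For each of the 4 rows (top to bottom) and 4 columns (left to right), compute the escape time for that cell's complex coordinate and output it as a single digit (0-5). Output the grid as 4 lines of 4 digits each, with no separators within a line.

(row=0, col=0): c = -1.0500 + 0.5200i → escape time 5
(row=0, col=1): c = -0.6167 + 0.5200i → escape time 5
(row=0, col=2): c = -0.1833 + 0.5200i → escape time 5
(row=0, col=3): c = 0.2500 + 0.5200i → escape time 5
(row=1, col=0): c = -1.0500 + -0.0433i → escape time 5
(row=1, col=1): c = -0.6167 + -0.0433i → escape time 5
(row=1, col=2): c = -0.1833 + -0.0433i → escape time 5
(row=1, col=3): c = 0.2500 + -0.0433i → escape time 5
(row=2, col=0): c = -1.0500 + -0.6067i → escape time 4
(row=2, col=1): c = -0.6167 + -0.6067i → escape time 5
(row=2, col=2): c = -0.1833 + -0.6067i → escape time 5
(row=2, col=3): c = 0.2500 + -0.6067i → escape time 5
(row=3, col=0): c = -1.0500 + -1.1700i → escape time 3
(row=3, col=1): c = -0.6167 + -1.1700i → escape time 3
(row=3, col=2): c = -0.1833 + -1.1700i → escape time 4
(row=3, col=3): c = 0.2500 + -1.1700i → escape time 2

Answer: 5555
5555
4555
3342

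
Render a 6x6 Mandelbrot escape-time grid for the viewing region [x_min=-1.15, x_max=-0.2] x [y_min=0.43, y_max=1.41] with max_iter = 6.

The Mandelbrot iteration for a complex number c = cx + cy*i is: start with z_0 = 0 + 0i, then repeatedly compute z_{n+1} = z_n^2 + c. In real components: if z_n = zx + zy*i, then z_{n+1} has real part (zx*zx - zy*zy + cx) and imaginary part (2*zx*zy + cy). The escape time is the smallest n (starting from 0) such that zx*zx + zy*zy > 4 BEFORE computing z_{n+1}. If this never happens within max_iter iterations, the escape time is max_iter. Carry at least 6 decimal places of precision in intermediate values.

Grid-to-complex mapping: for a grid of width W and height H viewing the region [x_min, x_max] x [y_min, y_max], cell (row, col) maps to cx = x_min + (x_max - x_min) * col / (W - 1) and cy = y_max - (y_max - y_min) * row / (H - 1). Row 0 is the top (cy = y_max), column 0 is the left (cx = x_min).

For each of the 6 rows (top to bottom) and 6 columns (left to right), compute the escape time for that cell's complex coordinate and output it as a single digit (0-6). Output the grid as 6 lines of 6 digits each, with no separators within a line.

Answer: 222222
233333
333446
334466
345666
666666

Derivation:
(row=0, col=0): c = -1.1500 + 1.4100i → escape time 2
(row=0, col=1): c = -0.9600 + 1.4100i → escape time 2
(row=0, col=2): c = -0.7700 + 1.4100i → escape time 2
(row=0, col=3): c = -0.5800 + 1.4100i → escape time 2
(row=0, col=4): c = -0.3900 + 1.4100i → escape time 2
(row=0, col=5): c = -0.2000 + 1.4100i → escape time 2
(row=1, col=0): c = -1.1500 + 1.2140i → escape time 2
(row=1, col=1): c = -0.9600 + 1.2140i → escape time 3
(row=1, col=2): c = -0.7700 + 1.2140i → escape time 3
(row=1, col=3): c = -0.5800 + 1.2140i → escape time 3
(row=1, col=4): c = -0.3900 + 1.2140i → escape time 3
(row=1, col=5): c = -0.2000 + 1.2140i → escape time 3
(row=2, col=0): c = -1.1500 + 1.0180i → escape time 3
(row=2, col=1): c = -0.9600 + 1.0180i → escape time 3
(row=2, col=2): c = -0.7700 + 1.0180i → escape time 3
(row=2, col=3): c = -0.5800 + 1.0180i → escape time 4
(row=2, col=4): c = -0.3900 + 1.0180i → escape time 4
(row=2, col=5): c = -0.2000 + 1.0180i → escape time 6
(row=3, col=0): c = -1.1500 + 0.8220i → escape time 3
(row=3, col=1): c = -0.9600 + 0.8220i → escape time 3
(row=3, col=2): c = -0.7700 + 0.8220i → escape time 4
(row=3, col=3): c = -0.5800 + 0.8220i → escape time 4
(row=3, col=4): c = -0.3900 + 0.8220i → escape time 6
(row=3, col=5): c = -0.2000 + 0.8220i → escape time 6
(row=4, col=0): c = -1.1500 + 0.6260i → escape time 3
(row=4, col=1): c = -0.9600 + 0.6260i → escape time 4
(row=4, col=2): c = -0.7700 + 0.6260i → escape time 5
(row=4, col=3): c = -0.5800 + 0.6260i → escape time 6
(row=4, col=4): c = -0.3900 + 0.6260i → escape time 6
(row=4, col=5): c = -0.2000 + 0.6260i → escape time 6
(row=5, col=0): c = -1.1500 + 0.4300i → escape time 6
(row=5, col=1): c = -0.9600 + 0.4300i → escape time 6
(row=5, col=2): c = -0.7700 + 0.4300i → escape time 6
(row=5, col=3): c = -0.5800 + 0.4300i → escape time 6
(row=5, col=4): c = -0.3900 + 0.4300i → escape time 6
(row=5, col=5): c = -0.2000 + 0.4300i → escape time 6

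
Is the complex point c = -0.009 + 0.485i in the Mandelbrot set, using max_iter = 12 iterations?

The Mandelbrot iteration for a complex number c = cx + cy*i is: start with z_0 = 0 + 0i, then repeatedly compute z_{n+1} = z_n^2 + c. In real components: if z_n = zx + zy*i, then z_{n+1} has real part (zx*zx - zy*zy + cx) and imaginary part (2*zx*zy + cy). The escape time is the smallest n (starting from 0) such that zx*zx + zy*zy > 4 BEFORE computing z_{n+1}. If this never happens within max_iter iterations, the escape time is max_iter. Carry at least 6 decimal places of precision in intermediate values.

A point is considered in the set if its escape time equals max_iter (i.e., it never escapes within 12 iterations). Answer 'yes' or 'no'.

Answer: yes

Derivation:
z_0 = 0 + 0i, c = -0.0090 + 0.4850i
Iter 1: z = -0.0090 + 0.4850i, |z|^2 = 0.2353
Iter 2: z = -0.2441 + 0.4763i, |z|^2 = 0.2864
Iter 3: z = -0.1762 + 0.2524i, |z|^2 = 0.0948
Iter 4: z = -0.0417 + 0.3960i, |z|^2 = 0.1586
Iter 5: z = -0.1641 + 0.4520i, |z|^2 = 0.2312
Iter 6: z = -0.1864 + 0.3367i, |z|^2 = 0.1481
Iter 7: z = -0.0876 + 0.3595i, |z|^2 = 0.1369
Iter 8: z = -0.1306 + 0.4220i, |z|^2 = 0.1951
Iter 9: z = -0.1700 + 0.3748i, |z|^2 = 0.1694
Iter 10: z = -0.1206 + 0.3575i, |z|^2 = 0.1424
Iter 11: z = -0.1223 + 0.3988i, |z|^2 = 0.1740
Did not escape in 12 iterations → in set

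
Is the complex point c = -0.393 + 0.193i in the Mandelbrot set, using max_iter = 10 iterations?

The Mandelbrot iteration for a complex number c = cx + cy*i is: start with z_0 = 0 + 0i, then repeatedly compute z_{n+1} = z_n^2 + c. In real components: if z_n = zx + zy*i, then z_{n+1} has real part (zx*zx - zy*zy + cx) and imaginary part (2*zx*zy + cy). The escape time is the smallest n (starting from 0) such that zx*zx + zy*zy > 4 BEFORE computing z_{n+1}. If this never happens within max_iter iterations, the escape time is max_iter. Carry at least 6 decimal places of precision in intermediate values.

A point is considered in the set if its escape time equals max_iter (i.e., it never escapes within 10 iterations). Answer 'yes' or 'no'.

z_0 = 0 + 0i, c = -0.3930 + 0.1930i
Iter 1: z = -0.3930 + 0.1930i, |z|^2 = 0.1917
Iter 2: z = -0.2758 + 0.0413i, |z|^2 = 0.0778
Iter 3: z = -0.3186 + 0.1702i, |z|^2 = 0.1305
Iter 4: z = -0.3204 + 0.0845i, |z|^2 = 0.1098
Iter 5: z = -0.2975 + 0.1388i, |z|^2 = 0.1078
Iter 6: z = -0.3238 + 0.1104i, |z|^2 = 0.1170
Iter 7: z = -0.3003 + 0.1215i, |z|^2 = 0.1050
Iter 8: z = -0.3176 + 0.1200i, |z|^2 = 0.1152
Iter 9: z = -0.3066 + 0.1168i, |z|^2 = 0.1076
Did not escape in 10 iterations → in set

Answer: yes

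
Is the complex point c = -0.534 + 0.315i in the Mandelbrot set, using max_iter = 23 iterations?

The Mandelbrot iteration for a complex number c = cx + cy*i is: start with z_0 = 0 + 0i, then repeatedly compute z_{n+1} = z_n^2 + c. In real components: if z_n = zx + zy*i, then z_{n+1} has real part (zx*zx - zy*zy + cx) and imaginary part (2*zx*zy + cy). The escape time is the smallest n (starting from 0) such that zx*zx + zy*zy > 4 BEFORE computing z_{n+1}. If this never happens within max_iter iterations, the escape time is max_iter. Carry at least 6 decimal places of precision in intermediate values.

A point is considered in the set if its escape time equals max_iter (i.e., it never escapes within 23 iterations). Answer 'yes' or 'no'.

z_0 = 0 + 0i, c = -0.5340 + 0.3150i
Iter 1: z = -0.5340 + 0.3150i, |z|^2 = 0.3844
Iter 2: z = -0.3481 + -0.0214i, |z|^2 = 0.1216
Iter 3: z = -0.4133 + 0.3299i, |z|^2 = 0.2797
Iter 4: z = -0.4720 + 0.0423i, |z|^2 = 0.2246
Iter 5: z = -0.3130 + 0.2751i, |z|^2 = 0.1736
Iter 6: z = -0.5117 + 0.1428i, |z|^2 = 0.2822
Iter 7: z = -0.2926 + 0.1688i, |z|^2 = 0.1141
Iter 8: z = -0.4769 + 0.2162i, |z|^2 = 0.2742
Iter 9: z = -0.3533 + 0.1088i, |z|^2 = 0.1366
Iter 10: z = -0.4210 + 0.2381i, |z|^2 = 0.2340
Iter 11: z = -0.4135 + 0.1145i, |z|^2 = 0.1841
Iter 12: z = -0.3762 + 0.2203i, |z|^2 = 0.1900
Iter 13: z = -0.4411 + 0.1492i, |z|^2 = 0.2168
Iter 14: z = -0.3617 + 0.1834i, |z|^2 = 0.1645
Iter 15: z = -0.4368 + 0.1823i, |z|^2 = 0.2240
Iter 16: z = -0.3765 + 0.1557i, |z|^2 = 0.1660
Iter 17: z = -0.4165 + 0.1977i, |z|^2 = 0.2126
Iter 18: z = -0.3996 + 0.1503i, |z|^2 = 0.1823
Iter 19: z = -0.3969 + 0.1949i, |z|^2 = 0.1955
Iter 20: z = -0.4145 + 0.1603i, |z|^2 = 0.1975
Iter 21: z = -0.3879 + 0.1821i, |z|^2 = 0.1836
Iter 22: z = -0.4167 + 0.1737i, |z|^2 = 0.2038
Did not escape in 23 iterations → in set

Answer: yes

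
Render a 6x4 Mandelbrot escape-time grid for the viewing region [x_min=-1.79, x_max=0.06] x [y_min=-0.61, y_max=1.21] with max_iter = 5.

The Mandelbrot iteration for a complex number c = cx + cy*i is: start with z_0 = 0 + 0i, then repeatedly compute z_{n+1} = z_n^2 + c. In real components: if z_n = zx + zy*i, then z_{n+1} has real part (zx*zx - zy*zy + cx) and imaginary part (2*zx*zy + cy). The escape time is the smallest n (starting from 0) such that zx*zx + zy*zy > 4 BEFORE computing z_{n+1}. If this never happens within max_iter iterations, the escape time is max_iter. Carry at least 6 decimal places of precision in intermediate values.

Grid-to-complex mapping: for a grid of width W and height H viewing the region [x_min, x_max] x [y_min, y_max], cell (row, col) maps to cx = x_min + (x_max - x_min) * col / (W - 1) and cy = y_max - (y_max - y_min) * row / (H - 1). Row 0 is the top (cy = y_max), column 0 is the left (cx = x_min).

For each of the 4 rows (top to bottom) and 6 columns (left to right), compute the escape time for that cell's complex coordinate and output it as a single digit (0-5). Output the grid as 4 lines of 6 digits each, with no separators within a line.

(row=0, col=0): c = -1.7900 + 1.2100i → escape time 1
(row=0, col=1): c = -1.4200 + 1.2100i → escape time 2
(row=0, col=2): c = -1.0500 + 1.2100i → escape time 3
(row=0, col=3): c = -0.6800 + 1.2100i → escape time 3
(row=0, col=4): c = -0.3100 + 1.2100i → escape time 3
(row=0, col=5): c = 0.0600 + 1.2100i → escape time 3
(row=1, col=0): c = -1.7900 + 0.6033i → escape time 3
(row=1, col=1): c = -1.4200 + 0.6033i → escape time 3
(row=1, col=2): c = -1.0500 + 0.6033i → escape time 4
(row=1, col=3): c = -0.6800 + 0.6033i → escape time 5
(row=1, col=4): c = -0.3100 + 0.6033i → escape time 5
(row=1, col=5): c = 0.0600 + 0.6033i → escape time 5
(row=2, col=0): c = -1.7900 + -0.0033i → escape time 5
(row=2, col=1): c = -1.4200 + -0.0033i → escape time 5
(row=2, col=2): c = -1.0500 + -0.0033i → escape time 5
(row=2, col=3): c = -0.6800 + -0.0033i → escape time 5
(row=2, col=4): c = -0.3100 + -0.0033i → escape time 5
(row=2, col=5): c = 0.0600 + -0.0033i → escape time 5
(row=3, col=0): c = -1.7900 + -0.6100i → escape time 3
(row=3, col=1): c = -1.4200 + -0.6100i → escape time 3
(row=3, col=2): c = -1.0500 + -0.6100i → escape time 4
(row=3, col=3): c = -0.6800 + -0.6100i → escape time 5
(row=3, col=4): c = -0.3100 + -0.6100i → escape time 5
(row=3, col=5): c = 0.0600 + -0.6100i → escape time 5

Answer: 123333
334555
555555
334555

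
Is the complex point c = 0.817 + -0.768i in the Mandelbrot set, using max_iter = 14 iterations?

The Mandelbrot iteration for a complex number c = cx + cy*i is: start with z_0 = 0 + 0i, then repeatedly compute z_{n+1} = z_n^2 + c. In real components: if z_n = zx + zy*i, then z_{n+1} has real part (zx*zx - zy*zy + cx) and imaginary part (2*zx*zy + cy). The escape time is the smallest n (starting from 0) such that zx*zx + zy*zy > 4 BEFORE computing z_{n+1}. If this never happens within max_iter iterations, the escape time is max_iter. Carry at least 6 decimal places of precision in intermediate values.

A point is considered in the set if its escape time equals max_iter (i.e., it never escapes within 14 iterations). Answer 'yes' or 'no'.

z_0 = 0 + 0i, c = 0.8170 + -0.7680i
Iter 1: z = 0.8170 + -0.7680i, |z|^2 = 1.2573
Iter 2: z = 0.8947 + -2.0229i, |z|^2 = 4.8926
Escaped at iteration 2

Answer: no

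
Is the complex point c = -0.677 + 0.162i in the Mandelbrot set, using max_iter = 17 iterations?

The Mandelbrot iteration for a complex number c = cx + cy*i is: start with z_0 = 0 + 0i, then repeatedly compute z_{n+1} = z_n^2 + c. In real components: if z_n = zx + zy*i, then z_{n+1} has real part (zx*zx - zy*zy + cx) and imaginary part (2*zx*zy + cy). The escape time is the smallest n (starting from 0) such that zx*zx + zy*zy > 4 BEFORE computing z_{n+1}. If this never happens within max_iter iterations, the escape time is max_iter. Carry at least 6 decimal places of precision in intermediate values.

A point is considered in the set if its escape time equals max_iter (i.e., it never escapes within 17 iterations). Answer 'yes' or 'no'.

z_0 = 0 + 0i, c = -0.6770 + 0.1620i
Iter 1: z = -0.6770 + 0.1620i, |z|^2 = 0.4846
Iter 2: z = -0.2449 + -0.0573i, |z|^2 = 0.0633
Iter 3: z = -0.6203 + 0.1901i, |z|^2 = 0.4209
Iter 4: z = -0.3284 + -0.0738i, |z|^2 = 0.1133
Iter 5: z = -0.5746 + 0.2105i, |z|^2 = 0.3745
Iter 6: z = -0.3911 + -0.0799i, |z|^2 = 0.1593
Iter 7: z = -0.5304 + 0.2245i, |z|^2 = 0.3318
Iter 8: z = -0.4460 + -0.0762i, |z|^2 = 0.2048
Iter 9: z = -0.4838 + 0.2299i, |z|^2 = 0.2870
Iter 10: z = -0.4958 + -0.0605i, |z|^2 = 0.2495
Iter 11: z = -0.4349 + 0.2220i, |z|^2 = 0.2384
Iter 12: z = -0.5372 + -0.0311i, |z|^2 = 0.2895
Iter 13: z = -0.3894 + 0.1954i, |z|^2 = 0.1898
Iter 14: z = -0.5635 + 0.0098i, |z|^2 = 0.3177
Iter 15: z = -0.3595 + 0.1509i, |z|^2 = 0.1520
Iter 16: z = -0.5705 + 0.0535i, |z|^2 = 0.3284
Did not escape in 17 iterations → in set

Answer: yes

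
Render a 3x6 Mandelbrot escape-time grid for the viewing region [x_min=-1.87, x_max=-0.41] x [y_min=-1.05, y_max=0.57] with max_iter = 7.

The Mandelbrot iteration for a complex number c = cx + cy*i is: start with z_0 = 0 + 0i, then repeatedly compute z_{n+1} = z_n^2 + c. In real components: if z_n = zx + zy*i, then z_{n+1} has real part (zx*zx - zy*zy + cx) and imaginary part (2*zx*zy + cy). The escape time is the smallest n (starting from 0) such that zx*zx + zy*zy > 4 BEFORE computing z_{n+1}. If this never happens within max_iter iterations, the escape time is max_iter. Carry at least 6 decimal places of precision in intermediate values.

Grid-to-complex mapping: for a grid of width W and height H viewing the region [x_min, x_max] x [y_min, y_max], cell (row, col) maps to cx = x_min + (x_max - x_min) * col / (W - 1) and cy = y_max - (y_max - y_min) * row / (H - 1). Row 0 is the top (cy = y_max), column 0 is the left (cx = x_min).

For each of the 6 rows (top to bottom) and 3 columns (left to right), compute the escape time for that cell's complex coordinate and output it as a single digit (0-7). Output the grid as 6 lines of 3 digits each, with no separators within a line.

Answer: 247
477
577
377
137
134

Derivation:
(row=0, col=0): c = -1.8700 + 0.5700i → escape time 2
(row=0, col=1): c = -1.1400 + 0.5700i → escape time 4
(row=0, col=2): c = -0.4100 + 0.5700i → escape time 7
(row=1, col=0): c = -1.8700 + 0.2460i → escape time 4
(row=1, col=1): c = -1.1400 + 0.2460i → escape time 7
(row=1, col=2): c = -0.4100 + 0.2460i → escape time 7
(row=2, col=0): c = -1.8700 + -0.0780i → escape time 5
(row=2, col=1): c = -1.1400 + -0.0780i → escape time 7
(row=2, col=2): c = -0.4100 + -0.0780i → escape time 7
(row=3, col=0): c = -1.8700 + -0.4020i → escape time 3
(row=3, col=1): c = -1.1400 + -0.4020i → escape time 7
(row=3, col=2): c = -0.4100 + -0.4020i → escape time 7
(row=4, col=0): c = -1.8700 + -0.7260i → escape time 1
(row=4, col=1): c = -1.1400 + -0.7260i → escape time 3
(row=4, col=2): c = -0.4100 + -0.7260i → escape time 7
(row=5, col=0): c = -1.8700 + -1.0500i → escape time 1
(row=5, col=1): c = -1.1400 + -1.0500i → escape time 3
(row=5, col=2): c = -0.4100 + -1.0500i → escape time 4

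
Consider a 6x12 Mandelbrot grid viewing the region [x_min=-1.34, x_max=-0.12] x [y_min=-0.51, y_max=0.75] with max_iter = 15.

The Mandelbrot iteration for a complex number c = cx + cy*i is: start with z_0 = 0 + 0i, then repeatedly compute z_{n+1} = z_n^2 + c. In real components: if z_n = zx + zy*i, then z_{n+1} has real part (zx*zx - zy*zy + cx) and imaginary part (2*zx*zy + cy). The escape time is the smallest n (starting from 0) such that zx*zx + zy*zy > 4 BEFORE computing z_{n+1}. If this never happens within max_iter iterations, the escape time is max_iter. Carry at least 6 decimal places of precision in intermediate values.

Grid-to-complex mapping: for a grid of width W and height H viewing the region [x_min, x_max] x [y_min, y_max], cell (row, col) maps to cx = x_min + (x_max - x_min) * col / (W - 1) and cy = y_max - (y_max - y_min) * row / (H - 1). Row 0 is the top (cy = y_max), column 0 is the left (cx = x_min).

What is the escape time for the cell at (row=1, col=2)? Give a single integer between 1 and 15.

z_0 = 0 + 0i, c = -0.8520 + 0.6355i
Iter 1: z = -0.8520 + 0.6355i, |z|^2 = 1.1297
Iter 2: z = -0.5299 + -0.4474i, |z|^2 = 0.4809
Iter 3: z = -0.7713 + 1.1096i, |z|^2 = 1.8261
Iter 4: z = -1.4882 + -1.0762i, |z|^2 = 3.3730
Iter 5: z = 0.2043 + 3.8387i, |z|^2 = 14.7776
Escaped at iteration 5

Answer: 5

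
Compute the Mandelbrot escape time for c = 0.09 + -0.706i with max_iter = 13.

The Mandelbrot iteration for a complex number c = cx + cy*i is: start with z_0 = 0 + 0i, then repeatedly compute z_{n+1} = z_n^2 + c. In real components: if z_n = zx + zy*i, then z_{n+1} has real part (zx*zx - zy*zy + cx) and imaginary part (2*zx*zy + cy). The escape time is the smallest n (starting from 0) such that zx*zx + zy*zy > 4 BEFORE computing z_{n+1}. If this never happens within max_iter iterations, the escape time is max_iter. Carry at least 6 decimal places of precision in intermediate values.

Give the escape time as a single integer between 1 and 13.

Answer: 8

Derivation:
z_0 = 0 + 0i, c = 0.0900 + -0.7060i
Iter 1: z = 0.0900 + -0.7060i, |z|^2 = 0.5065
Iter 2: z = -0.4003 + -0.8331i, |z|^2 = 0.8543
Iter 3: z = -0.4438 + -0.0390i, |z|^2 = 0.1984
Iter 4: z = 0.2854 + -0.6714i, |z|^2 = 0.5322
Iter 5: z = -0.2793 + -1.0892i, |z|^2 = 1.2645
Iter 6: z = -1.0184 + -0.0975i, |z|^2 = 1.0467
Iter 7: z = 1.1177 + -0.5075i, |z|^2 = 1.5067
Iter 8: z = 1.0816 + -1.8404i, |z|^2 = 4.5568
Escaped at iteration 8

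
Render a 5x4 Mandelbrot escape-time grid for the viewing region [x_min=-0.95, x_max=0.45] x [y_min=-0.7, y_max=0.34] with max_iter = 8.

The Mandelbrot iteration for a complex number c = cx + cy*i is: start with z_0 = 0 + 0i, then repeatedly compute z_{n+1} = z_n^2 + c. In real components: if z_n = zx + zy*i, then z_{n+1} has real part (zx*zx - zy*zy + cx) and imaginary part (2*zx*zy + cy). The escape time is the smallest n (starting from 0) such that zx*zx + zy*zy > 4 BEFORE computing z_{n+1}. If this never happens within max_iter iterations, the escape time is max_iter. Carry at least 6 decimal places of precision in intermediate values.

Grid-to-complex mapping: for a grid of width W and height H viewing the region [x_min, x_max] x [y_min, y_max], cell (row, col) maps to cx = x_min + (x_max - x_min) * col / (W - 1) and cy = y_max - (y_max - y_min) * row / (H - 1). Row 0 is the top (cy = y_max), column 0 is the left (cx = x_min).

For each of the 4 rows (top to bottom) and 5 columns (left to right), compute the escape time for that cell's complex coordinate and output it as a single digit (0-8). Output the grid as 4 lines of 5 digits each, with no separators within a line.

Answer: 88888
88886
88888
47884

Derivation:
(row=0, col=0): c = -0.9500 + 0.3400i → escape time 8
(row=0, col=1): c = -0.6000 + 0.3400i → escape time 8
(row=0, col=2): c = -0.2500 + 0.3400i → escape time 8
(row=0, col=3): c = 0.1000 + 0.3400i → escape time 8
(row=0, col=4): c = 0.4500 + 0.3400i → escape time 8
(row=1, col=0): c = -0.9500 + -0.0067i → escape time 8
(row=1, col=1): c = -0.6000 + -0.0067i → escape time 8
(row=1, col=2): c = -0.2500 + -0.0067i → escape time 8
(row=1, col=3): c = 0.1000 + -0.0067i → escape time 8
(row=1, col=4): c = 0.4500 + -0.0067i → escape time 6
(row=2, col=0): c = -0.9500 + -0.3533i → escape time 8
(row=2, col=1): c = -0.6000 + -0.3533i → escape time 8
(row=2, col=2): c = -0.2500 + -0.3533i → escape time 8
(row=2, col=3): c = 0.1000 + -0.3533i → escape time 8
(row=2, col=4): c = 0.4500 + -0.3533i → escape time 8
(row=3, col=0): c = -0.9500 + -0.7000i → escape time 4
(row=3, col=1): c = -0.6000 + -0.7000i → escape time 7
(row=3, col=2): c = -0.2500 + -0.7000i → escape time 8
(row=3, col=3): c = 0.1000 + -0.7000i → escape time 8
(row=3, col=4): c = 0.4500 + -0.7000i → escape time 4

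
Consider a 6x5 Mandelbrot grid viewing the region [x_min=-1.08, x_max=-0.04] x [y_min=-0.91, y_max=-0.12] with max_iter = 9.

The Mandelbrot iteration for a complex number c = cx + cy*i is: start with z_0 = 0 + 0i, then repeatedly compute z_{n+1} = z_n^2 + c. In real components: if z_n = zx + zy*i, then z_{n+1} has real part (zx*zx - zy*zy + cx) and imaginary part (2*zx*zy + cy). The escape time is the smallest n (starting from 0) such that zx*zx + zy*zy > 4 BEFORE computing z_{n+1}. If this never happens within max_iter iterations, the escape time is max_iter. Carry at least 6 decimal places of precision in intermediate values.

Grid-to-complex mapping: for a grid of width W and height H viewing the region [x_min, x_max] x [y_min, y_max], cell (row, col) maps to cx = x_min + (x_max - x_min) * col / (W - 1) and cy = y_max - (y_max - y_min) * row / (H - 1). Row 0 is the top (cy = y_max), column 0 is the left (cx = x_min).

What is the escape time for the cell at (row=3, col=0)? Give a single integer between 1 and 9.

z_0 = 0 + 0i, c = -1.0800 + -0.7125i
Iter 1: z = -1.0800 + -0.7125i, |z|^2 = 1.6741
Iter 2: z = -0.4213 + 0.8265i, |z|^2 = 0.8606
Iter 3: z = -1.5856 + -1.4088i, |z|^2 = 4.4991
Escaped at iteration 3

Answer: 3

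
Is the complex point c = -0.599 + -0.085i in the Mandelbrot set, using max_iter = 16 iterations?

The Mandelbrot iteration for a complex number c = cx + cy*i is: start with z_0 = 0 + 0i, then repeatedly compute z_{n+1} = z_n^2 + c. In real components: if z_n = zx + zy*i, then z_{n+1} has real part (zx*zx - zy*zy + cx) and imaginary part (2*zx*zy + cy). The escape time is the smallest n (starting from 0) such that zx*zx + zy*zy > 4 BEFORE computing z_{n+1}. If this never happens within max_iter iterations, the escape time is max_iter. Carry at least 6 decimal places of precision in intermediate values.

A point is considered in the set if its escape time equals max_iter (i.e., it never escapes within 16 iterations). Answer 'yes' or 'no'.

Answer: yes

Derivation:
z_0 = 0 + 0i, c = -0.5990 + -0.0850i
Iter 1: z = -0.5990 + -0.0850i, |z|^2 = 0.3660
Iter 2: z = -0.2474 + 0.0168i, |z|^2 = 0.0615
Iter 3: z = -0.5381 + -0.0933i, |z|^2 = 0.2982
Iter 4: z = -0.3182 + 0.0154i, |z|^2 = 0.1015
Iter 5: z = -0.4980 + -0.0948i, |z|^2 = 0.2570
Iter 6: z = -0.3600 + 0.0094i, |z|^2 = 0.1297
Iter 7: z = -0.4695 + -0.0918i, |z|^2 = 0.2288
Iter 8: z = -0.3870 + 0.0012i, |z|^2 = 0.1498
Iter 9: z = -0.4492 + -0.0859i, |z|^2 = 0.2092
Iter 10: z = -0.4046 + -0.0078i, |z|^2 = 0.1637
Iter 11: z = -0.4354 + -0.0787i, |z|^2 = 0.1957
Iter 12: z = -0.4156 + -0.0165i, |z|^2 = 0.1730
Iter 13: z = -0.4265 + -0.0713i, |z|^2 = 0.1870
Iter 14: z = -0.4222 + -0.0242i, |z|^2 = 0.1788
Iter 15: z = -0.4214 + -0.0646i, |z|^2 = 0.1817
Did not escape in 16 iterations → in set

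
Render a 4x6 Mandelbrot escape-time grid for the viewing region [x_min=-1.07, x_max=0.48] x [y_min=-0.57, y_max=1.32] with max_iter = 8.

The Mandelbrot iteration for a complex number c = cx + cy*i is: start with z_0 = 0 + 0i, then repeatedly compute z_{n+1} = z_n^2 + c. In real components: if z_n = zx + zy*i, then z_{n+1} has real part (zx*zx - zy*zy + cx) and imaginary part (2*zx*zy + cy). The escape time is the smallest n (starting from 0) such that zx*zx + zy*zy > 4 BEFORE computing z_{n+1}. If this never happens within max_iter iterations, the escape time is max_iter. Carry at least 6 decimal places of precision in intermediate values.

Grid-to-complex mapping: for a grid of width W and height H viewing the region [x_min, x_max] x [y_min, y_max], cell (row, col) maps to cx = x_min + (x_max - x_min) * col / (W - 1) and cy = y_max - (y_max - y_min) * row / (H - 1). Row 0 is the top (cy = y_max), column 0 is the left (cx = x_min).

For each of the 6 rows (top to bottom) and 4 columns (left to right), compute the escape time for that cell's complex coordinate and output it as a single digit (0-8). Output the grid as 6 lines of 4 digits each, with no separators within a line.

(row=0, col=0): c = -1.0700 + 1.3200i → escape time 2
(row=0, col=1): c = -0.5533 + 1.3200i → escape time 3
(row=0, col=2): c = -0.0367 + 1.3200i → escape time 2
(row=0, col=3): c = 0.4800 + 1.3200i → escape time 2
(row=1, col=0): c = -1.0700 + 0.9420i → escape time 3
(row=1, col=1): c = -0.5533 + 0.9420i → escape time 4
(row=1, col=2): c = -0.0367 + 0.9420i → escape time 8
(row=1, col=3): c = 0.4800 + 0.9420i → escape time 3
(row=2, col=0): c = -1.0700 + 0.5640i → escape time 5
(row=2, col=1): c = -0.5533 + 0.5640i → escape time 8
(row=2, col=2): c = -0.0367 + 0.5640i → escape time 8
(row=2, col=3): c = 0.4800 + 0.5640i → escape time 5
(row=3, col=0): c = -1.0700 + 0.1860i → escape time 8
(row=3, col=1): c = -0.5533 + 0.1860i → escape time 8
(row=3, col=2): c = -0.0367 + 0.1860i → escape time 8
(row=3, col=3): c = 0.4800 + 0.1860i → escape time 5
(row=4, col=0): c = -1.0700 + -0.1920i → escape time 8
(row=4, col=1): c = -0.5533 + -0.1920i → escape time 8
(row=4, col=2): c = -0.0367 + -0.1920i → escape time 8
(row=4, col=3): c = 0.4800 + -0.1920i → escape time 6
(row=5, col=0): c = -1.0700 + -0.5700i → escape time 5
(row=5, col=1): c = -0.5533 + -0.5700i → escape time 8
(row=5, col=2): c = -0.0367 + -0.5700i → escape time 8
(row=5, col=3): c = 0.4800 + -0.5700i → escape time 5

Answer: 2322
3483
5885
8885
8886
5885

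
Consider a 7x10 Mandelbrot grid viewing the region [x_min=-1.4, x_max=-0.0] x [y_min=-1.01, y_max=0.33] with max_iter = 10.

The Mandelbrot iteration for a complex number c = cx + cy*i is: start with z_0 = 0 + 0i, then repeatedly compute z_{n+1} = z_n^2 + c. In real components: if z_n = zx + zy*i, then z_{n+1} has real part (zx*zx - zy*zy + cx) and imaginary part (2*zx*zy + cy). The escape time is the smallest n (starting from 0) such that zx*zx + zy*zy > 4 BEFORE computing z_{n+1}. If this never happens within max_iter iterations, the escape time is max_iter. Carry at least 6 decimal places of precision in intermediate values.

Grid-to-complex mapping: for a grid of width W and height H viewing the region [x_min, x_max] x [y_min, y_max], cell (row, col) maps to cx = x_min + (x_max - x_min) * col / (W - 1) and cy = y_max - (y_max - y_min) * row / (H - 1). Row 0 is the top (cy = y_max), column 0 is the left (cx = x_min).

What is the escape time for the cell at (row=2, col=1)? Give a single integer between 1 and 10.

z_0 = 0 + 0i, c = -1.1667 + 0.0322i
Iter 1: z = -1.1667 + 0.0322i, |z|^2 = 1.3621
Iter 2: z = 0.1934 + -0.0430i, |z|^2 = 0.0393
Iter 3: z = -1.1311 + 0.0156i, |z|^2 = 1.2796
Iter 4: z = 0.1125 + -0.0031i, |z|^2 = 0.0127
Iter 5: z = -1.1540 + 0.0315i, |z|^2 = 1.3328
Iter 6: z = 0.1641 + -0.0406i, |z|^2 = 0.0286
Iter 7: z = -1.1414 + 0.0189i, |z|^2 = 1.3031
Iter 8: z = 0.1357 + -0.0110i, |z|^2 = 0.0185
Iter 9: z = -1.1484 + 0.0292i, |z|^2 = 1.3196

Answer: 10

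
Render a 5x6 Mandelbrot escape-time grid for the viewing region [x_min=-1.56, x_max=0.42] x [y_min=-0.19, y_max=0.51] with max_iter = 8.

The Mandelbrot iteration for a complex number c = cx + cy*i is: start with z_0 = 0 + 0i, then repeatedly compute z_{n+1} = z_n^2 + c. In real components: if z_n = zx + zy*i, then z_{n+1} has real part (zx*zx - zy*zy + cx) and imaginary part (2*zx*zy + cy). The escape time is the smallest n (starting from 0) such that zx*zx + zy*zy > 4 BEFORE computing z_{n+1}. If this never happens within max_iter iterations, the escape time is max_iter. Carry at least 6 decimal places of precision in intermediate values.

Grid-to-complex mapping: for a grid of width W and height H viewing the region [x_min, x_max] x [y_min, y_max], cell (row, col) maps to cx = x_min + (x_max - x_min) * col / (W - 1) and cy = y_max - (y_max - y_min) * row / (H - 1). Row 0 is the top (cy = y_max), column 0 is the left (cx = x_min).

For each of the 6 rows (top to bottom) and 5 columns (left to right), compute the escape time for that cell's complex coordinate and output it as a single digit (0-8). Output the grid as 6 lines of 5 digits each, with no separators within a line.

Answer: 35886
48888
58888
68887
88886
58888

Derivation:
(row=0, col=0): c = -1.5600 + 0.5100i → escape time 3
(row=0, col=1): c = -1.0650 + 0.5100i → escape time 5
(row=0, col=2): c = -0.5700 + 0.5100i → escape time 8
(row=0, col=3): c = -0.0750 + 0.5100i → escape time 8
(row=0, col=4): c = 0.4200 + 0.5100i → escape time 6
(row=1, col=0): c = -1.5600 + 0.3700i → escape time 4
(row=1, col=1): c = -1.0650 + 0.3700i → escape time 8
(row=1, col=2): c = -0.5700 + 0.3700i → escape time 8
(row=1, col=3): c = -0.0750 + 0.3700i → escape time 8
(row=1, col=4): c = 0.4200 + 0.3700i → escape time 8
(row=2, col=0): c = -1.5600 + 0.2300i → escape time 5
(row=2, col=1): c = -1.0650 + 0.2300i → escape time 8
(row=2, col=2): c = -0.5700 + 0.2300i → escape time 8
(row=2, col=3): c = -0.0750 + 0.2300i → escape time 8
(row=2, col=4): c = 0.4200 + 0.2300i → escape time 8
(row=3, col=0): c = -1.5600 + 0.0900i → escape time 6
(row=3, col=1): c = -1.0650 + 0.0900i → escape time 8
(row=3, col=2): c = -0.5700 + 0.0900i → escape time 8
(row=3, col=3): c = -0.0750 + 0.0900i → escape time 8
(row=3, col=4): c = 0.4200 + 0.0900i → escape time 7
(row=4, col=0): c = -1.5600 + -0.0500i → escape time 8
(row=4, col=1): c = -1.0650 + -0.0500i → escape time 8
(row=4, col=2): c = -0.5700 + -0.0500i → escape time 8
(row=4, col=3): c = -0.0750 + -0.0500i → escape time 8
(row=4, col=4): c = 0.4200 + -0.0500i → escape time 6
(row=5, col=0): c = -1.5600 + -0.1900i → escape time 5
(row=5, col=1): c = -1.0650 + -0.1900i → escape time 8
(row=5, col=2): c = -0.5700 + -0.1900i → escape time 8
(row=5, col=3): c = -0.0750 + -0.1900i → escape time 8
(row=5, col=4): c = 0.4200 + -0.1900i → escape time 8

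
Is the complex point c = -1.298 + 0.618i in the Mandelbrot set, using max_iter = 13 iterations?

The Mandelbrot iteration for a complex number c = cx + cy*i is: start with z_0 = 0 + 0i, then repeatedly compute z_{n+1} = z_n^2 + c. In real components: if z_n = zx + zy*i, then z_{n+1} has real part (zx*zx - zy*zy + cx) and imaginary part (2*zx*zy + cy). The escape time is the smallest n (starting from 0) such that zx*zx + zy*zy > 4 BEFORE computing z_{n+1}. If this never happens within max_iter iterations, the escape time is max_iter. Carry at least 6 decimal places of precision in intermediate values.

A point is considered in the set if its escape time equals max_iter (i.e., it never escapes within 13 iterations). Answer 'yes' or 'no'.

Answer: no

Derivation:
z_0 = 0 + 0i, c = -1.2980 + 0.6180i
Iter 1: z = -1.2980 + 0.6180i, |z|^2 = 2.0667
Iter 2: z = 0.0049 + -0.9863i, |z|^2 = 0.9729
Iter 3: z = -2.2708 + 0.6084i, |z|^2 = 5.5267
Escaped at iteration 3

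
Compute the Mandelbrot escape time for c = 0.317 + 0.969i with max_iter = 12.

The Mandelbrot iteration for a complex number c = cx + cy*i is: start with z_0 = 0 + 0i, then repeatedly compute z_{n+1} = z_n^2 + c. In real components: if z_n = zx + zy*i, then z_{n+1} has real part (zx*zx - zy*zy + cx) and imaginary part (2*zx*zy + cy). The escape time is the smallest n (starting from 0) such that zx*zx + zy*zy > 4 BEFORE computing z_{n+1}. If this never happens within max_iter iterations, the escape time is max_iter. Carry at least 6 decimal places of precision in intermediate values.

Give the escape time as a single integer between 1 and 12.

z_0 = 0 + 0i, c = 0.3170 + 0.9690i
Iter 1: z = 0.3170 + 0.9690i, |z|^2 = 1.0394
Iter 2: z = -0.5215 + 1.5833i, |z|^2 = 2.7789
Iter 3: z = -1.9181 + -0.6823i, |z|^2 = 4.1445
Escaped at iteration 3

Answer: 3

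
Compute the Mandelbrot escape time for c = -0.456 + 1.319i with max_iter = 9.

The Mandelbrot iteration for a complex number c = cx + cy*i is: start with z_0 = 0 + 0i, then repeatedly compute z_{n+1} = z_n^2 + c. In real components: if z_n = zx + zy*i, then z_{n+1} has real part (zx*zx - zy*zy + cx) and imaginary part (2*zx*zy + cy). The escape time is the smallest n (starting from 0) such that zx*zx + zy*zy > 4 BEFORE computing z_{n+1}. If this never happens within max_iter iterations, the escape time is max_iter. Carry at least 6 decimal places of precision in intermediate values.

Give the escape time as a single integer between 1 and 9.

z_0 = 0 + 0i, c = -0.4560 + 1.3190i
Iter 1: z = -0.4560 + 1.3190i, |z|^2 = 1.9477
Iter 2: z = -1.9878 + 0.1161i, |z|^2 = 3.9649
Iter 3: z = 3.4820 + 0.8575i, |z|^2 = 12.8595
Escaped at iteration 3

Answer: 3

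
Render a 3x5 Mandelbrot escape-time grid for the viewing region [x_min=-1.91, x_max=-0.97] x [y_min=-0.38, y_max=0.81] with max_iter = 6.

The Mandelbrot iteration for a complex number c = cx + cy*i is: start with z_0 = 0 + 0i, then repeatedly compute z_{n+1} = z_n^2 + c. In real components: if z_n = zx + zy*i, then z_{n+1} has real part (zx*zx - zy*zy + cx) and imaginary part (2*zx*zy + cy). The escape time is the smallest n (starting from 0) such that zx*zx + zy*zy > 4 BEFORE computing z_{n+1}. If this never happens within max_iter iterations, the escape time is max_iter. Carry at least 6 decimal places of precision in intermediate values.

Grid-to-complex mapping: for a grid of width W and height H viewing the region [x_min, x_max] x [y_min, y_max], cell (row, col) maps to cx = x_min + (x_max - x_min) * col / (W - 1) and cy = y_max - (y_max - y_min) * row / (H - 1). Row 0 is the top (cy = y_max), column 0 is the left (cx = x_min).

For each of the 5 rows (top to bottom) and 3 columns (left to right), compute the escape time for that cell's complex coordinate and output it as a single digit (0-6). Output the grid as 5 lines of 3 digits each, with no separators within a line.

(row=0, col=0): c = -1.9100 + 0.8100i → escape time 1
(row=0, col=1): c = -1.4400 + 0.8100i → escape time 3
(row=0, col=2): c = -0.9700 + 0.8100i → escape time 3
(row=1, col=0): c = -1.9100 + 0.5125i → escape time 2
(row=1, col=1): c = -1.4400 + 0.5125i → escape time 3
(row=1, col=2): c = -0.9700 + 0.5125i → escape time 5
(row=2, col=0): c = -1.9100 + 0.2150i → escape time 4
(row=2, col=1): c = -1.4400 + 0.2150i → escape time 5
(row=2, col=2): c = -0.9700 + 0.2150i → escape time 6
(row=3, col=0): c = -1.9100 + -0.0825i → escape time 5
(row=3, col=1): c = -1.4400 + -0.0825i → escape time 6
(row=3, col=2): c = -0.9700 + -0.0825i → escape time 6
(row=4, col=0): c = -1.9100 + -0.3800i → escape time 3
(row=4, col=1): c = -1.4400 + -0.3800i → escape time 4
(row=4, col=2): c = -0.9700 + -0.3800i → escape time 6

Answer: 133
235
456
566
346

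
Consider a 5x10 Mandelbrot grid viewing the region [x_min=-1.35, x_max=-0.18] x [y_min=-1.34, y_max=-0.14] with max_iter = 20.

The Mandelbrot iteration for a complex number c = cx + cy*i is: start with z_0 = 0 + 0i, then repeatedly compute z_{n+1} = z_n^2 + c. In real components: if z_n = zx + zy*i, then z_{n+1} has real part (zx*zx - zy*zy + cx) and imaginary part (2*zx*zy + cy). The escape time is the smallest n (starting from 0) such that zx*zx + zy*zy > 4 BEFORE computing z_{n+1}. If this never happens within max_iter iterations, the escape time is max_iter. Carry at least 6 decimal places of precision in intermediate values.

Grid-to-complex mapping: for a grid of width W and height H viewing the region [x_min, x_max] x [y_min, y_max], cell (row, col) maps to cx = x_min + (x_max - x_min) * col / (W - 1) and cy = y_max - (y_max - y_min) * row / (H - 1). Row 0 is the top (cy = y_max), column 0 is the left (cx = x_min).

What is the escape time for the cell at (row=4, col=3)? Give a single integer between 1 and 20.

z_0 = 0 + 0i, c = -0.4725 + -0.6733i
Iter 1: z = -0.4725 + -0.6733i, |z|^2 = 0.6766
Iter 2: z = -0.7026 + -0.0370i, |z|^2 = 0.4950
Iter 3: z = 0.0198 + -0.6213i, |z|^2 = 0.3864
Iter 4: z = -0.8581 + -0.6979i, |z|^2 = 1.2235
Iter 5: z = -0.2233 + 0.5245i, |z|^2 = 0.3249
Iter 6: z = -0.6977 + -0.9075i, |z|^2 = 1.3105
Iter 7: z = -0.8093 + 0.5931i, |z|^2 = 1.0067
Iter 8: z = -0.1694 + -1.6333i, |z|^2 = 2.6965
Iter 9: z = -3.1116 + -0.1201i, |z|^2 = 9.6967
Escaped at iteration 9

Answer: 9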